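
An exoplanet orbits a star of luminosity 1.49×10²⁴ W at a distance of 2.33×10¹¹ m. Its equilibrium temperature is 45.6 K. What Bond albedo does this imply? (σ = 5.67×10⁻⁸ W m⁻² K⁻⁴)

A ≈ 0.55

Flux: S = L/(4πd²) = 1.49×10²⁴/(4π×(2.33×10¹¹)²) = 2.18 W m⁻².
From T_eq⁴ = S(1−A)/(4σ): 1−A = 4σT_eq⁴/S.
1−A = 4 × 5.67×10⁻⁸ × (45.6)⁴ / 2.18 = 0.449.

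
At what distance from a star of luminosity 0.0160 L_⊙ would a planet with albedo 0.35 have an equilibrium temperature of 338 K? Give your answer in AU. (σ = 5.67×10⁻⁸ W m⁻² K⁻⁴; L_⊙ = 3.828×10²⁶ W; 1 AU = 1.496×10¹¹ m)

d ≈ 0.0692 AU

L = 0.0160 × 3.828×10²⁶ = 6.12×10²⁴ W.
From T_eq⁴ = L(1−A)/(16πσd²): d = √[L(1−A)/(16πσT_eq⁴)].
d = √[6.12×10²⁴ × 0.65 / (16π × 5.67×10⁻⁸ × (338)⁴)] = 1.03×10¹⁰ m = 0.0692 AU.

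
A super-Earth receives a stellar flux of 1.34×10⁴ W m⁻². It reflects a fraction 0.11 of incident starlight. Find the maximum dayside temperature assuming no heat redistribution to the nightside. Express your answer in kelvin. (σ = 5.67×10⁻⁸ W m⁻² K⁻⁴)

With no redistribution each surface element balances locally: S(1−A) = σT⁴.
T = [1.34×10⁴ × 0.89 / 5.67×10⁻⁸]^(1/4) = (2.10×10¹¹)^(1/4) = 677 K.

T_ss ≈ 677 K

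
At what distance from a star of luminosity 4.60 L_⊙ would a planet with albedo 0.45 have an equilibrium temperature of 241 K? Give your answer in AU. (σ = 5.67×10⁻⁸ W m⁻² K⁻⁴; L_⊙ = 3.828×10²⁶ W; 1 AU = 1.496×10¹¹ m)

L = 4.60 × 3.828×10²⁶ = 1.76×10²⁷ W.
From T_eq⁴ = L(1−A)/(16πσd²): d = √[L(1−A)/(16πσT_eq⁴)].
d = √[1.76×10²⁷ × 0.55 / (16π × 5.67×10⁻⁸ × (241)⁴)] = 3.17×10¹¹ m = 2.12 AU.

d ≈ 2.12 AU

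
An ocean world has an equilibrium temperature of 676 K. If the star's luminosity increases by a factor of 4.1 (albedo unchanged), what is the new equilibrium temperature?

T_eq ≈ 962 K

T_eq ∝ L^(1/4) · d^(−1/2).
T′ = 676 × 4.1^(1/4) = 962 K.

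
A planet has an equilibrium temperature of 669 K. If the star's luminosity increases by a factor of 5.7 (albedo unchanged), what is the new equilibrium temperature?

T_eq ≈ 1030 K

T_eq ∝ L^(1/4) · d^(−1/2).
T′ = 669 × 5.7^(1/4) = 1030 K.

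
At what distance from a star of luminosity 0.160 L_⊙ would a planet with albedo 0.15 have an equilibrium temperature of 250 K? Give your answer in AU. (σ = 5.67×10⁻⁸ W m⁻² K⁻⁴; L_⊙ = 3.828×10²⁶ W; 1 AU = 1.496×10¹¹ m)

d ≈ 0.457 AU

L = 0.160 × 3.828×10²⁶ = 6.12×10²⁵ W.
From T_eq⁴ = L(1−A)/(16πσd²): d = √[L(1−A)/(16πσT_eq⁴)].
d = √[6.12×10²⁵ × 0.85 / (16π × 5.67×10⁻⁸ × (250)⁴)] = 6.84×10¹⁰ m = 0.457 AU.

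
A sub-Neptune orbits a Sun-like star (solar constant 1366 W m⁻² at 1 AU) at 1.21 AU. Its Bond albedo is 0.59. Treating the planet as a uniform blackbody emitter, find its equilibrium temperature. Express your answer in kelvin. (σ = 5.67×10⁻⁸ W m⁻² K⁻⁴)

T_eq ≈ 203 K

Flux at 1.21 AU: S = 1366/1.21² = 933 W m⁻².
Energy balance: absorbed = emitted ⇒ πR²·S(1−A) = 4πR²·σT_eq⁴, so T_eq⁴ = S(1−A)/(4σ).
T_eq = [933 × 0.41 / (4 × 5.67×10⁻⁸)]^(1/4) = (1.69×10⁹)^(1/4) = 203 K.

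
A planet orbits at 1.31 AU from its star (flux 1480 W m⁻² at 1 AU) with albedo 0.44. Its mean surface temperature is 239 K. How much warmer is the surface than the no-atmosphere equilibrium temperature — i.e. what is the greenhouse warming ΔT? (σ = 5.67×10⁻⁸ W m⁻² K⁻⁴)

ΔT ≈ 24.2 K

S = 1480/1.31² = 862.4 W m⁻².
T_eq = [S(1−A)/(4σ)]^(1/4) = [862.4×0.56/(4×5.67×10⁻⁸)]^(1/4) = 214.8 K.
ΔT = T_surf − T_eq = 239 − 214.8.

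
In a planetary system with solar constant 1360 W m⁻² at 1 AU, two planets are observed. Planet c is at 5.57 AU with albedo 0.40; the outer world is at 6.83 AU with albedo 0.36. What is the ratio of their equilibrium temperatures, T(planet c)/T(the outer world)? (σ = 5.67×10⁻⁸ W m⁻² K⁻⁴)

T₁/T₂ ≈ 1.090

T_eq = [S₀(1−A)/(4σd²)]^(1/4), so T ∝ (1−A)^(1/4) / √d.
T₁ = [1360×0.60/(4×5.67×10⁻⁸×5.57²)]^(1/4) = 103.77 K.
T₂ = [1360×0.64/(4×5.67×10⁻⁸×6.83²)]^(1/4) = 95.24 K.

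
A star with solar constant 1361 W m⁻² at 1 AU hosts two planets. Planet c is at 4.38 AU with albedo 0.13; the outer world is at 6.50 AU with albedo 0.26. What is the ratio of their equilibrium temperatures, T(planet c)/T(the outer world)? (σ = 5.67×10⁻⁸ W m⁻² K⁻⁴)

T₁/T₂ ≈ 1.269

T_eq = [S₀(1−A)/(4σd²)]^(1/4), so T ∝ (1−A)^(1/4) / √d.
T₁ = [1361×0.87/(4×5.67×10⁻⁸×4.38²)]^(1/4) = 128.44 K.
T₂ = [1361×0.74/(4×5.67×10⁻⁸×6.50²)]^(1/4) = 101.25 K.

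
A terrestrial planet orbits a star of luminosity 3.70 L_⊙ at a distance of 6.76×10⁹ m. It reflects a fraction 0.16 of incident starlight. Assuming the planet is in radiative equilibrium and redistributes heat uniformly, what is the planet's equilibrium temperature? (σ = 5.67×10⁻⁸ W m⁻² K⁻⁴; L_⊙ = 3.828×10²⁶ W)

T_eq ≈ 1740 K

L = 3.70 × 3.828×10²⁶ = 1.42×10²⁷ W.
Flux: S = L/(4πd²) = 1.42×10²⁷/(4π×(6.76×10⁹)²) = 2.47×10⁶ W m⁻².
Energy balance: absorbed = emitted ⇒ πR²·S(1−A) = 4πR²·σT_eq⁴, so T_eq⁴ = S(1−A)/(4σ).
T_eq = [2.47×10⁶ × 0.84 / (4 × 5.67×10⁻⁸)]^(1/4) = (9.13×10¹²)^(1/4) = 1740 K.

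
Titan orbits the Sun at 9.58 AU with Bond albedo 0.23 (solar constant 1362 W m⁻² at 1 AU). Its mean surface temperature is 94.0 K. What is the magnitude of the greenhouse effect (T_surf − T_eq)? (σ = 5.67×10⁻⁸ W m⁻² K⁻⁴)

S = 1362/9.58² = 14.84 W m⁻².
T_eq = [S(1−A)/(4σ)]^(1/4) = [14.84×0.77/(4×5.67×10⁻⁸)]^(1/4) = 84.3 K.
ΔT = T_surf − T_eq = 94 − 84.3.

ΔT ≈ 9.7 K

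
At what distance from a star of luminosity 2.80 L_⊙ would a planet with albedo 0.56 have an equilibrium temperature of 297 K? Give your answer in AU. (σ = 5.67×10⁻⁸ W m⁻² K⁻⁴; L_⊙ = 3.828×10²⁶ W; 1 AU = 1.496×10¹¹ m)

d ≈ 0.975 AU

L = 2.80 × 3.828×10²⁶ = 1.07×10²⁷ W.
From T_eq⁴ = L(1−A)/(16πσd²): d = √[L(1−A)/(16πσT_eq⁴)].
d = √[1.07×10²⁷ × 0.44 / (16π × 5.67×10⁻⁸ × (297)⁴)] = 1.46×10¹¹ m = 0.975 AU.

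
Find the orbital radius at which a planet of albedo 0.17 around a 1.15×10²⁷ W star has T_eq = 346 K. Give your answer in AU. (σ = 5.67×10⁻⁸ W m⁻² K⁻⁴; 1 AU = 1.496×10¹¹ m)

From T_eq⁴ = L(1−A)/(16πσd²): d = √[L(1−A)/(16πσT_eq⁴)].
d = √[1.15×10²⁷ × 0.83 / (16π × 5.67×10⁻⁸ × (346)⁴)] = 1.53×10¹¹ m = 1.02 AU.

d ≈ 1.02 AU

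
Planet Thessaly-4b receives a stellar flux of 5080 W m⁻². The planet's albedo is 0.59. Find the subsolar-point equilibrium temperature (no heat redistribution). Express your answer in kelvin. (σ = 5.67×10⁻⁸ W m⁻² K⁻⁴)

T_ss ≈ 438 K

At the subsolar point the surface absorbs S(1−A) and emits σT⁴ per unit area — no factor of 4, since only the local patch is in balance.
T = [5080 × 0.41 / 5.67×10⁻⁸]^(1/4) = (3.67×10¹⁰)^(1/4) = 438 K.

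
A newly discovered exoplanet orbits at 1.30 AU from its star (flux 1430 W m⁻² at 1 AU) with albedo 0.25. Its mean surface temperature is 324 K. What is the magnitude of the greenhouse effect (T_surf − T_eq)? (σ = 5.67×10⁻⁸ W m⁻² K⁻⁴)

S = 1430/1.30² = 846.2 W m⁻².
T_eq = [S(1−A)/(4σ)]^(1/4) = [846.2×0.75/(4×5.67×10⁻⁸)]^(1/4) = 230.0 K.
ΔT = T_surf − T_eq = 324 − 230.0.

ΔT ≈ 94.0 K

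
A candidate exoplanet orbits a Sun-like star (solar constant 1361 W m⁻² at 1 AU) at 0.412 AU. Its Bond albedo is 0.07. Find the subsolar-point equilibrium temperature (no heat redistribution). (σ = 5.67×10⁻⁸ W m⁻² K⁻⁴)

T_ss ≈ 602 K

Flux at 0.412 AU: S = 1361/0.412² = 8020 W m⁻².
At the subsolar point the surface absorbs S(1−A) and emits σT⁴ per unit area — no factor of 4, since only the local patch is in balance.
T = [8020 × 0.93 / 5.67×10⁻⁸]^(1/4) = (1.32×10¹¹)^(1/4) = 602 K.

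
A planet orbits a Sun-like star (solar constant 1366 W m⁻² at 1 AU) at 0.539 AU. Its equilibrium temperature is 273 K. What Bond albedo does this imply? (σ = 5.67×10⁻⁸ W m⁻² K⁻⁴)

A ≈ 0.73

Flux at 0.539 AU: S = 1366/0.539² = 4700 W m⁻².
From T_eq⁴ = S(1−A)/(4σ): 1−A = 4σT_eq⁴/S.
1−A = 4 × 5.67×10⁻⁸ × (273)⁴ / 4700 = 0.268.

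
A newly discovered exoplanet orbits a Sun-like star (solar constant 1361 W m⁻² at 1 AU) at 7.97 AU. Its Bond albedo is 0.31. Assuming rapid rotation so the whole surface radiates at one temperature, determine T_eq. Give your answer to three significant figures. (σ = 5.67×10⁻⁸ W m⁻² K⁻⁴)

Flux at 7.97 AU: S = 1361/7.97² = 21.4 W m⁻².
Energy balance: absorbed = emitted ⇒ πR²·S(1−A) = 4πR²·σT_eq⁴, so T_eq⁴ = S(1−A)/(4σ).
T_eq = [21.4 × 0.69 / (4 × 5.67×10⁻⁸)]^(1/4) = (6.52×10⁷)^(1/4) = 89.9 K.

T_eq ≈ 89.9 K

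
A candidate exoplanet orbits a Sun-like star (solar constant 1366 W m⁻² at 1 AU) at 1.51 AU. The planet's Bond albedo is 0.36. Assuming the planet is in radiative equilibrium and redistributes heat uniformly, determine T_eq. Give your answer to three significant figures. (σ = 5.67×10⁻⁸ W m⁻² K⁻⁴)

T_eq ≈ 203 K

Flux at 1.51 AU: S = 1366/1.51² = 599 W m⁻².
Energy balance: absorbed = emitted ⇒ πR²·S(1−A) = 4πR²·σT_eq⁴, so T_eq⁴ = S(1−A)/(4σ).
T_eq = [599 × 0.64 / (4 × 5.67×10⁻⁸)]^(1/4) = (1.69×10⁹)^(1/4) = 203 K.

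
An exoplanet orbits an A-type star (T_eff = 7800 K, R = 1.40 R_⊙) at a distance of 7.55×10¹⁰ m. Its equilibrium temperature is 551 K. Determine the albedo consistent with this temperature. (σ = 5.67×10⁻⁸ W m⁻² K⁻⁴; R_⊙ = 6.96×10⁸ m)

A ≈ 0.40

R_⋆ = 1.40 × 6.96×10⁸ = 9.74×10⁸ m.
L = 4πR_⋆²σT_⋆⁴ = 4π(9.74×10⁸)² × 5.67×10⁻⁸ × (7800)⁴ = 2.50×10²⁷ W.
S = L/(4πd²) = 3.50×10⁴ W m⁻².
From T_eq⁴ = S(1−A)/(4σ): 1−A = 4σT_eq⁴/S.
1−A = 4 × 5.67×10⁻⁸ × (551)⁴ / 3.50×10⁴ = 0.598.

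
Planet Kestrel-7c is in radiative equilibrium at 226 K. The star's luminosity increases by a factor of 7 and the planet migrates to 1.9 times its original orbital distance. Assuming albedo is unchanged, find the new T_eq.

T_eq ∝ L^(1/4) · d^(−1/2).
T′ = 226 × 7^(1/4) / 1.9^(1/2) = 267 K.

T_eq ≈ 267 K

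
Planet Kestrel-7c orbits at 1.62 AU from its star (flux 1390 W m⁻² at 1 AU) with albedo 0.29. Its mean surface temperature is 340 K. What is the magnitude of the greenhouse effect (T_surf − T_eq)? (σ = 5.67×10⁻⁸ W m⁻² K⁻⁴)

S = 1390/1.62² = 529.6 W m⁻².
T_eq = [S(1−A)/(4σ)]^(1/4) = [529.6×0.71/(4×5.67×10⁻⁸)]^(1/4) = 201.8 K.
ΔT = T_surf − T_eq = 340 − 201.8.

ΔT ≈ 138.2 K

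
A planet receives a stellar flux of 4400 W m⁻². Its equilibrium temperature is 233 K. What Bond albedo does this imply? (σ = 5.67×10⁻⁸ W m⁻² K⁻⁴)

From T_eq⁴ = S(1−A)/(4σ): 1−A = 4σT_eq⁴/S.
1−A = 4 × 5.67×10⁻⁸ × (233)⁴ / 4400 = 0.152.

A ≈ 0.85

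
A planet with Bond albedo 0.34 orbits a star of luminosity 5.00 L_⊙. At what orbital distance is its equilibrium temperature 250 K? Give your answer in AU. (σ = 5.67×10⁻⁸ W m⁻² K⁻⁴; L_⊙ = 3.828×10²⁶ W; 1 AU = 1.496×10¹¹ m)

L = 5.00 × 3.828×10²⁶ = 1.91×10²⁷ W.
From T_eq⁴ = L(1−A)/(16πσd²): d = √[L(1−A)/(16πσT_eq⁴)].
d = √[1.91×10²⁷ × 0.66 / (16π × 5.67×10⁻⁸ × (250)⁴)] = 3.37×10¹¹ m = 2.25 AU.

d ≈ 2.25 AU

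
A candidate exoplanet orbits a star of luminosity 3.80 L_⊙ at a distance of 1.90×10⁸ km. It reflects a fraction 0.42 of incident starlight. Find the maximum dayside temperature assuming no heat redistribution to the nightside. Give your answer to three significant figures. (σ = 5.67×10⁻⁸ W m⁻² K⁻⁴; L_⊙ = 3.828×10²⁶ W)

d = 1.90×10⁸ km = 1.90×10¹¹ m.
L = 3.80 × 3.828×10²⁶ = 1.45×10²⁷ W.
Flux: S = L/(4πd²) = 1.45×10²⁷/(4π×(1.90×10¹¹)²) = 3210 W m⁻².
With no redistribution each surface element balances locally: S(1−A) = σT⁴.
T = [3210 × 0.58 / 5.67×10⁻⁸]^(1/4) = (3.28×10¹⁰)^(1/4) = 426 K.

T_ss ≈ 426 K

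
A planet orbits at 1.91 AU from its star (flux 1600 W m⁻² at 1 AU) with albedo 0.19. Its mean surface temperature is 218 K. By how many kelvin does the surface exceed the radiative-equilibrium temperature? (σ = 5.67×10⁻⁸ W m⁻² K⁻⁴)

S = 1600/1.91² = 438.6 W m⁻².
T_eq = [S(1−A)/(4σ)]^(1/4) = [438.6×0.81/(4×5.67×10⁻⁸)]^(1/4) = 198.9 K.
ΔT = T_surf − T_eq = 218 − 198.9.

ΔT ≈ 19.1 K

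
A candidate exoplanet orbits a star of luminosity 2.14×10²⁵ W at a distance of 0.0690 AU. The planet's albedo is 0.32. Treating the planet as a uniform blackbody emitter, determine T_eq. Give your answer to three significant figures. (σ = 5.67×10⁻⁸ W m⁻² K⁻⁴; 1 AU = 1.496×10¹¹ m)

d = 0.0690 AU = 1.03×10¹⁰ m.
Flux: S = L/(4πd²) = 2.14×10²⁵/(4π×(1.03×10¹⁰)²) = 1.60×10⁴ W m⁻².
Energy balance: absorbed = emitted ⇒ πR²·S(1−A) = 4πR²·σT_eq⁴, so T_eq⁴ = S(1−A)/(4σ).
T_eq = [1.60×10⁴ × 0.68 / (4 × 5.67×10⁻⁸)]^(1/4) = (4.79×10¹⁰)^(1/4) = 468 K.

T_eq ≈ 468 K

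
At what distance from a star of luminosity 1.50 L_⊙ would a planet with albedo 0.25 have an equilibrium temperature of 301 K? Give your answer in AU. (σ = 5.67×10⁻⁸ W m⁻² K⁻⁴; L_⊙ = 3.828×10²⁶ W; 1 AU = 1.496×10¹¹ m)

L = 1.50 × 3.828×10²⁶ = 5.74×10²⁶ W.
From T_eq⁴ = L(1−A)/(16πσd²): d = √[L(1−A)/(16πσT_eq⁴)].
d = √[5.74×10²⁶ × 0.75 / (16π × 5.67×10⁻⁸ × (301)⁴)] = 1.36×10¹¹ m = 0.907 AU.

d ≈ 0.907 AU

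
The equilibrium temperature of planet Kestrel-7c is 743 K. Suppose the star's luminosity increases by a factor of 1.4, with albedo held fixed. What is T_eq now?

T_eq ≈ 808 K

T_eq ∝ L^(1/4) · d^(−1/2).
T′ = 743 × 1.4^(1/4) = 808 K.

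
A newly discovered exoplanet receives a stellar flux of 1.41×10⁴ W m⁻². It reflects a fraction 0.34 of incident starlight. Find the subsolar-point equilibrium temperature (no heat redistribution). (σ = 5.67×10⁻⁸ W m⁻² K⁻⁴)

T_ss ≈ 636 K

At the subsolar point the surface absorbs S(1−A) and emits σT⁴ per unit area — no factor of 4, since only the local patch is in balance.
T = [1.41×10⁴ × 0.66 / 5.67×10⁻⁸]^(1/4) = (1.64×10¹¹)^(1/4) = 636 K.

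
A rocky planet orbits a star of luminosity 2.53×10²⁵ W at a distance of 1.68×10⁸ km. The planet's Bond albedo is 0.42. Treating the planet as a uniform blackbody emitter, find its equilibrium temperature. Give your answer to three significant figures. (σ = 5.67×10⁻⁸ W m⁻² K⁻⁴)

T_eq ≈ 116 K

d = 1.68×10⁸ km = 1.68×10¹¹ m.
Flux: S = L/(4πd²) = 2.53×10²⁵/(4π×(1.68×10¹¹)²) = 71.3 W m⁻².
Energy balance: absorbed = emitted ⇒ πR²·S(1−A) = 4πR²·σT_eq⁴, so T_eq⁴ = S(1−A)/(4σ).
T_eq = [71.3 × 0.58 / (4 × 5.67×10⁻⁸)]^(1/4) = (1.82×10⁸)^(1/4) = 116 K.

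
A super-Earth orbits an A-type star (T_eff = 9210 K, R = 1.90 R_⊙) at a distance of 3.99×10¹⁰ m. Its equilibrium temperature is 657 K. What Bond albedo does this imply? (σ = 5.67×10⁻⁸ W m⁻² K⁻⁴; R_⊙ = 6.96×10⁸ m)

A ≈ 0.91

R_⋆ = 1.90 × 6.96×10⁸ = 1.32×10⁹ m.
L = 4πR_⋆²σT_⋆⁴ = 4π(1.32×10⁹)² × 5.67×10⁻⁸ × (9210)⁴ = 8.97×10²⁷ W.
S = L/(4πd²) = 4.48×10⁵ W m⁻².
From T_eq⁴ = S(1−A)/(4σ): 1−A = 4σT_eq⁴/S.
1−A = 4 × 5.67×10⁻⁸ × (657)⁴ / 4.48×10⁵ = 0.094.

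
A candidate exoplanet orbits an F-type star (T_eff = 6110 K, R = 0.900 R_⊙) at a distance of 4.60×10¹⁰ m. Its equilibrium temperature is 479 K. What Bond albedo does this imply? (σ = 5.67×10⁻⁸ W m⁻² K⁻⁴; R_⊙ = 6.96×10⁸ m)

A ≈ 0.19

R_⋆ = 0.900 × 6.96×10⁸ = 6.26×10⁸ m.
L = 4πR_⋆²σT_⋆⁴ = 4π(6.26×10⁸)² × 5.67×10⁻⁸ × (6110)⁴ = 3.90×10²⁶ W.
S = L/(4πd²) = 1.47×10⁴ W m⁻².
From T_eq⁴ = S(1−A)/(4σ): 1−A = 4σT_eq⁴/S.
1−A = 4 × 5.67×10⁻⁸ × (479)⁴ / 1.47×10⁴ = 0.815.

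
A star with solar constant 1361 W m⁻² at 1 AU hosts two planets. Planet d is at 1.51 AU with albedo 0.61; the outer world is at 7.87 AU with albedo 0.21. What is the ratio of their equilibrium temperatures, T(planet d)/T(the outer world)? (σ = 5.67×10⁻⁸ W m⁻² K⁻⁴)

T_eq = [S₀(1−A)/(4σd²)]^(1/4), so T ∝ (1−A)^(1/4) / √d.
T₁ = [1361×0.39/(4×5.67×10⁻⁸×1.51²)]^(1/4) = 178.99 K.
T₂ = [1361×0.79/(4×5.67×10⁻⁸×7.87²)]^(1/4) = 93.53 K.

T₁/T₂ ≈ 1.914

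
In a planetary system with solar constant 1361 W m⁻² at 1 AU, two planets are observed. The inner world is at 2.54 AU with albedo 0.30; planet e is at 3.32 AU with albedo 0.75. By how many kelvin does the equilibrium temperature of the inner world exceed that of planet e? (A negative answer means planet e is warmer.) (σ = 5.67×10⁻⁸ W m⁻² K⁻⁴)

T_eq = [S₀(1−A)/(4σd²)]^(1/4), so T ∝ (1−A)^(1/4) / √d.
T₁ = [1361×0.70/(4×5.67×10⁻⁸×2.54²)]^(1/4) = 159.74 K.
T₂ = [1361×0.25/(4×5.67×10⁻⁸×3.32²)]^(1/4) = 108.01 K.

ΔT ≈ 51.7 K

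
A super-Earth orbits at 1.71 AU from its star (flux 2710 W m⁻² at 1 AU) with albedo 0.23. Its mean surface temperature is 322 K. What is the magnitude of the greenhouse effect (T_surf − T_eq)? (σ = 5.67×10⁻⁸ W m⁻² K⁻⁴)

S = 2710/1.71² = 926.8 W m⁻².
T_eq = [S(1−A)/(4σ)]^(1/4) = [926.8×0.77/(4×5.67×10⁻⁸)]^(1/4) = 236.8 K.
ΔT = T_surf − T_eq = 322 − 236.8.

ΔT ≈ 85.2 K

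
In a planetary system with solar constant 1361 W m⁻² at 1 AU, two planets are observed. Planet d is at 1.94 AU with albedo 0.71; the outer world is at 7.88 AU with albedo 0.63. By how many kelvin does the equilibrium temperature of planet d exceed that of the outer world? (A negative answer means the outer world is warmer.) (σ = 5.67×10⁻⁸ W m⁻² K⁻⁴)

T_eq = [S₀(1−A)/(4σd²)]^(1/4), so T ∝ (1−A)^(1/4) / √d.
T₁ = [1361×0.29/(4×5.67×10⁻⁸×1.94²)]^(1/4) = 146.64 K.
T₂ = [1361×0.37/(4×5.67×10⁻⁸×7.88²)]^(1/4) = 77.33 K.

ΔT ≈ 69.3 K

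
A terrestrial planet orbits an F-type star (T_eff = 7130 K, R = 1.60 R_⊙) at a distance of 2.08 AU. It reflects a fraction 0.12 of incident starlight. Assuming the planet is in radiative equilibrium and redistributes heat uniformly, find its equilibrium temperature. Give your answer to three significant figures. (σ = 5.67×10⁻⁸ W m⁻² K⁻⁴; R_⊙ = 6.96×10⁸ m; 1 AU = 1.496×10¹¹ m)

R_⋆ = 1.60 × 6.96×10⁸ = 1.11×10⁹ m.
d = 2.08 AU = 3.11×10¹¹ m.
L = 4πR_⋆²σT_⋆⁴ = 4π(1.11×10⁹)² × 5.67×10⁻⁸ × (7130)⁴ = 2.28×10²⁷ W.
S = L/(4πd²) = 1880 W m⁻².
Energy balance: absorbed = emitted ⇒ πR²·S(1−A) = 4πR²·σT_eq⁴, so T_eq⁴ = S(1−A)/(4σ).
T_eq = [1880 × 0.88 / (4 × 5.67×10⁻⁸)]^(1/4) = (7.28×10⁹)^(1/4) = 292 K.

T_eq ≈ 292 K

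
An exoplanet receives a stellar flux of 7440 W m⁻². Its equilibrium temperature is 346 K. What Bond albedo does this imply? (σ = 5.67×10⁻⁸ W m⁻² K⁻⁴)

A ≈ 0.56

From T_eq⁴ = S(1−A)/(4σ): 1−A = 4σT_eq⁴/S.
1−A = 4 × 5.67×10⁻⁸ × (346)⁴ / 7440 = 0.437.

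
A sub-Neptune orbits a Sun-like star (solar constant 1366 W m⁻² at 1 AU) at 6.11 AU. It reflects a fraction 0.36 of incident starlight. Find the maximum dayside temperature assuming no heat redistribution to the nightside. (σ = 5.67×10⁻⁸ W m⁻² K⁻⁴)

T_ss ≈ 143 K

Flux at 6.11 AU: S = 1366/6.11² = 36.6 W m⁻².
With no redistribution each surface element balances locally: S(1−A) = σT⁴.
T = [36.6 × 0.64 / 5.67×10⁻⁸]^(1/4) = (4.13×10⁸)^(1/4) = 143 K.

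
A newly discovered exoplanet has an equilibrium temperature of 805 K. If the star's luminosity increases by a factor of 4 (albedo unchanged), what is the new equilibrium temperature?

T_eq ≈ 1140 K

T_eq ∝ L^(1/4) · d^(−1/2).
T′ = 805 × 4^(1/4) = 1140 K.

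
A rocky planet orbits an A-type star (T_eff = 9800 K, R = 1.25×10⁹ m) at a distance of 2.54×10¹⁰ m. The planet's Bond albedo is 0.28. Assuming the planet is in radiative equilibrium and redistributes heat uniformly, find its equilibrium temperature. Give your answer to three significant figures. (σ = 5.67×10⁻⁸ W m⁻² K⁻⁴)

T_eq ≈ 1420 K

L = 4πR_⋆²σT_⋆⁴ = 4π(1.25×10⁹)² × 5.67×10⁻⁸ × (9800)⁴ = 1.03×10²⁸ W.
S = L/(4πd²) = 1.27×10⁶ W m⁻².
Energy balance: absorbed = emitted ⇒ πR²·S(1−A) = 4πR²·σT_eq⁴, so T_eq⁴ = S(1−A)/(4σ).
T_eq = [1.27×10⁶ × 0.72 / (4 × 5.67×10⁻⁸)]^(1/4) = (4.02×10¹²)^(1/4) = 1420 K.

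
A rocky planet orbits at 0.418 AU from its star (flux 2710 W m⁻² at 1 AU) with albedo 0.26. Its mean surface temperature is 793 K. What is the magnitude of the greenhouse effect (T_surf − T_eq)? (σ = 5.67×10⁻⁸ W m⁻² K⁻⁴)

S = 2710/0.418² = 1.551×10⁴ W m⁻².
T_eq = [S(1−A)/(4σ)]^(1/4) = [1.551×10⁴×0.74/(4×5.67×10⁻⁸)]^(1/4) = 474.3 K.
ΔT = T_surf − T_eq = 793 − 474.3.

ΔT ≈ 318.7 K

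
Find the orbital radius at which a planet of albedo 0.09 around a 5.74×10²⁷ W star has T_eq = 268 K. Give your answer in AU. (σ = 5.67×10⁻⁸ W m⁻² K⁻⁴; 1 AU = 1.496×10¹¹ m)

d ≈ 3.98 AU

From T_eq⁴ = L(1−A)/(16πσd²): d = √[L(1−A)/(16πσT_eq⁴)].
d = √[5.74×10²⁷ × 0.91 / (16π × 5.67×10⁻⁸ × (268)⁴)] = 5.96×10¹¹ m = 3.98 AU.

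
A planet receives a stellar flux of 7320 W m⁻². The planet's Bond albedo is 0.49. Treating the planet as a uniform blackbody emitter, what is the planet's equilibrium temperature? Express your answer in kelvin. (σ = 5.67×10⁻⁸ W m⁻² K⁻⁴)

Energy balance: absorbed = emitted ⇒ πR²·S(1−A) = 4πR²·σT_eq⁴, so T_eq⁴ = S(1−A)/(4σ).
T_eq = [7320 × 0.51 / (4 × 5.67×10⁻⁸)]^(1/4) = (1.65×10¹⁰)^(1/4) = 358 K.

T_eq ≈ 358 K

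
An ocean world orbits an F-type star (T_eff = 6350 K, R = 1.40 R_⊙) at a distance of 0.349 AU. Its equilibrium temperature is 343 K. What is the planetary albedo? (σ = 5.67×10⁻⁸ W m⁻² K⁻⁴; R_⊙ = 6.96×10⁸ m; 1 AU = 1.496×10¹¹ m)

A ≈ 0.90

R_⋆ = 1.40 × 6.96×10⁸ = 9.74×10⁸ m.
d = 0.349 AU = 5.22×10¹⁰ m.
L = 4πR_⋆²σT_⋆⁴ = 4π(9.74×10⁸)² × 5.67×10⁻⁸ × (6350)⁴ = 1.10×10²⁷ W.
S = L/(4πd²) = 3.21×10⁴ W m⁻².
From T_eq⁴ = S(1−A)/(4σ): 1−A = 4σT_eq⁴/S.
1−A = 4 × 5.67×10⁻⁸ × (343)⁴ / 3.21×10⁴ = 0.098.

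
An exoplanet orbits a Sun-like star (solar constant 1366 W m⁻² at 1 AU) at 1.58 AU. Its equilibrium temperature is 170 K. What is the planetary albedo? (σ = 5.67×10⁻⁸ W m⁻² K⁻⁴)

Flux at 1.58 AU: S = 1366/1.58² = 547 W m⁻².
From T_eq⁴ = S(1−A)/(4σ): 1−A = 4σT_eq⁴/S.
1−A = 4 × 5.67×10⁻⁸ × (170)⁴ / 547 = 0.346.

A ≈ 0.65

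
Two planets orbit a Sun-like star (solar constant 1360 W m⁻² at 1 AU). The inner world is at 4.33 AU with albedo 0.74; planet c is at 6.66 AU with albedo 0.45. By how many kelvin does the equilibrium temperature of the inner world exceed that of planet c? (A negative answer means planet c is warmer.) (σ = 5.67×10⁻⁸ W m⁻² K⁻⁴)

ΔT ≈ 2.6 K

T_eq = [S₀(1−A)/(4σd²)]^(1/4), so T ∝ (1−A)^(1/4) / √d.
T₁ = [1360×0.26/(4×5.67×10⁻⁸×4.33²)]^(1/4) = 95.49 K.
T₂ = [1360×0.55/(4×5.67×10⁻⁸×6.66²)]^(1/4) = 92.86 K.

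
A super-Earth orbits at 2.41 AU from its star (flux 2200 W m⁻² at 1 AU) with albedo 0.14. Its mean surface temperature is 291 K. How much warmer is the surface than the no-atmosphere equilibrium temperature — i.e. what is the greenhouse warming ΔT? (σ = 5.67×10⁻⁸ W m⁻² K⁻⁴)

S = 2200/2.41² = 378.8 W m⁻².
T_eq = [S(1−A)/(4σ)]^(1/4) = [378.8×0.86/(4×5.67×10⁻⁸)]^(1/4) = 194.7 K.
ΔT = T_surf − T_eq = 291 − 194.7.

ΔT ≈ 96.3 K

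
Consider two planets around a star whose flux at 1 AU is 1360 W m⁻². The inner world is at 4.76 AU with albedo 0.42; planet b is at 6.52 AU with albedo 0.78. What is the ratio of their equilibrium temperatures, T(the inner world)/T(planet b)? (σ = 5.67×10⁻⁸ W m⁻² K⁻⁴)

T_eq = [S₀(1−A)/(4σd²)]^(1/4), so T ∝ (1−A)^(1/4) / √d.
T₁ = [1360×0.58/(4×5.67×10⁻⁸×4.76²)]^(1/4) = 111.31 K.
T₂ = [1360×0.22/(4×5.67×10⁻⁸×6.52²)]^(1/4) = 74.64 K.

T₁/T₂ ≈ 1.491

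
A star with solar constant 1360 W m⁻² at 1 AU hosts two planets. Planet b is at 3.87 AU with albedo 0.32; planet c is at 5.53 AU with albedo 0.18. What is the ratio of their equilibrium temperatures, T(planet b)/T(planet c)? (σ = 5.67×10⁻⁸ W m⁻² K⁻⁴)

T₁/T₂ ≈ 1.141

T_eq = [S₀(1−A)/(4σd²)]^(1/4), so T ∝ (1−A)^(1/4) / √d.
T₁ = [1360×0.68/(4×5.67×10⁻⁸×3.87²)]^(1/4) = 128.45 K.
T₂ = [1360×0.82/(4×5.67×10⁻⁸×5.53²)]^(1/4) = 112.61 K.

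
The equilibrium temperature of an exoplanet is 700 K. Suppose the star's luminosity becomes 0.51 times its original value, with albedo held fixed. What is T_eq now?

T_eq ∝ L^(1/4) · d^(−1/2).
T′ = 700 × 0.51^(1/4) = 592 K.

T_eq ≈ 592 K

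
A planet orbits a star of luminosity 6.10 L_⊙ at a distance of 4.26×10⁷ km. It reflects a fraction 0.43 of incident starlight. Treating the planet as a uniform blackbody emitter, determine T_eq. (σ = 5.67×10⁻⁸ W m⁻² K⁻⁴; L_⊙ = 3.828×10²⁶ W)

d = 4.26×10⁷ km = 4.26×10¹⁰ m.
L = 6.10 × 3.828×10²⁶ = 2.34×10²⁷ W.
Flux: S = L/(4πd²) = 2.34×10²⁷/(4π×(4.26×10¹⁰)²) = 1.02×10⁵ W m⁻².
Energy balance: absorbed = emitted ⇒ πR²·S(1−A) = 4πR²·σT_eq⁴, so T_eq⁴ = S(1−A)/(4σ).
T_eq = [1.02×10⁵ × 0.57 / (4 × 5.67×10⁻⁸)]^(1/4) = (2.57×10¹¹)^(1/4) = 712 K.

T_eq ≈ 712 K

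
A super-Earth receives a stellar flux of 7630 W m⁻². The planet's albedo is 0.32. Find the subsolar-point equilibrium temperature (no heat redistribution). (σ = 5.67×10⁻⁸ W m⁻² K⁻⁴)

At the subsolar point the surface absorbs S(1−A) and emits σT⁴ per unit area — no factor of 4, since only the local patch is in balance.
T = [7630 × 0.68 / 5.67×10⁻⁸]^(1/4) = (9.15×10¹⁰)^(1/4) = 550 K.

T_ss ≈ 550 K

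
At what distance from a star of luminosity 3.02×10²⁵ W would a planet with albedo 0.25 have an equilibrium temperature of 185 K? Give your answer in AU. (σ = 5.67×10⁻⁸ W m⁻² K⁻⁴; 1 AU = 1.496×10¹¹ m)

From T_eq⁴ = L(1−A)/(16πσd²): d = √[L(1−A)/(16πσT_eq⁴)].
d = √[3.02×10²⁵ × 0.75 / (16π × 5.67×10⁻⁸ × (185)⁴)] = 8.24×10¹⁰ m = 0.551 AU.

d ≈ 0.551 AU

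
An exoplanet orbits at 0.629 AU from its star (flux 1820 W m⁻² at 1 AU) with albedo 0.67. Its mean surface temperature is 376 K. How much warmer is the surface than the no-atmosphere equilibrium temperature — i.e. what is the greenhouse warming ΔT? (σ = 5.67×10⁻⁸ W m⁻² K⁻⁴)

ΔT ≈ 90.0 K

S = 1820/0.629² = 4600 W m⁻².
T_eq = [S(1−A)/(4σ)]^(1/4) = [4600×0.33/(4×5.67×10⁻⁸)]^(1/4) = 286.0 K.
ΔT = T_surf − T_eq = 376 − 286.0.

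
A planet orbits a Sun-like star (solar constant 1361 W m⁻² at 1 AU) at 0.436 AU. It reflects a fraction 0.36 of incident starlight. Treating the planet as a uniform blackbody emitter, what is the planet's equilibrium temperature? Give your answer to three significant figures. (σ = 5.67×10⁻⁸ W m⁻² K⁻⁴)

Flux at 0.436 AU: S = 1361/0.436² = 7160 W m⁻².
Energy balance: absorbed = emitted ⇒ πR²·S(1−A) = 4πR²·σT_eq⁴, so T_eq⁴ = S(1−A)/(4σ).
T_eq = [7160 × 0.64 / (4 × 5.67×10⁻⁸)]^(1/4) = (2.02×10¹⁰)^(1/4) = 377 K.

T_eq ≈ 377 K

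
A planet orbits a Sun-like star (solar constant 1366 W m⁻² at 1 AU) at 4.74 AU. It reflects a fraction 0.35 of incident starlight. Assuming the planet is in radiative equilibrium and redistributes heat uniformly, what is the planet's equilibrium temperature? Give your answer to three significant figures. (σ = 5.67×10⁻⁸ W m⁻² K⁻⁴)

T_eq ≈ 115 K

Flux at 4.74 AU: S = 1366/4.74² = 60.8 W m⁻².
Energy balance: absorbed = emitted ⇒ πR²·S(1−A) = 4πR²·σT_eq⁴, so T_eq⁴ = S(1−A)/(4σ).
T_eq = [60.8 × 0.65 / (4 × 5.67×10⁻⁸)]^(1/4) = (1.74×10⁸)^(1/4) = 115 K.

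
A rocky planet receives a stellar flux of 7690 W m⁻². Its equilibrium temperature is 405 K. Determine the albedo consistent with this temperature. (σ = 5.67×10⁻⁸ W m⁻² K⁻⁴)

A ≈ 0.21

From T_eq⁴ = S(1−A)/(4σ): 1−A = 4σT_eq⁴/S.
1−A = 4 × 5.67×10⁻⁸ × (405)⁴ / 7690 = 0.793.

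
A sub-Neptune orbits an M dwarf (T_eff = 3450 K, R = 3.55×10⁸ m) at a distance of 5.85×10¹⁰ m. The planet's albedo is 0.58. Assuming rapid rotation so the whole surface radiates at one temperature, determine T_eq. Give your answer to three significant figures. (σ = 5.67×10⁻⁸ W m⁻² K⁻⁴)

T_eq ≈ 153 K

L = 4πR_⋆²σT_⋆⁴ = 4π(3.55×10⁸)² × 5.67×10⁻⁸ × (3450)⁴ = 1.27×10²⁵ W.
S = L/(4πd²) = 296 W m⁻².
Energy balance: absorbed = emitted ⇒ πR²·S(1−A) = 4πR²·σT_eq⁴, so T_eq⁴ = S(1−A)/(4σ).
T_eq = [296 × 0.42 / (4 × 5.67×10⁻⁸)]^(1/4) = (5.48×10⁸)^(1/4) = 153 K.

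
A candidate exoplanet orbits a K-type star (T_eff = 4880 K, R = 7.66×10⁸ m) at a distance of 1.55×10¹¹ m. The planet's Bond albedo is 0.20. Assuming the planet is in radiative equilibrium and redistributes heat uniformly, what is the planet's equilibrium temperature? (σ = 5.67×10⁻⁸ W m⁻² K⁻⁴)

T_eq ≈ 229 K

L = 4πR_⋆²σT_⋆⁴ = 4π(7.66×10⁸)² × 5.67×10⁻⁸ × (4880)⁴ = 2.37×10²⁶ W.
S = L/(4πd²) = 785 W m⁻².
Energy balance: absorbed = emitted ⇒ πR²·S(1−A) = 4πR²·σT_eq⁴, so T_eq⁴ = S(1−A)/(4σ).
T_eq = [785 × 0.80 / (4 × 5.67×10⁻⁸)]^(1/4) = (2.77×10⁹)^(1/4) = 229 K.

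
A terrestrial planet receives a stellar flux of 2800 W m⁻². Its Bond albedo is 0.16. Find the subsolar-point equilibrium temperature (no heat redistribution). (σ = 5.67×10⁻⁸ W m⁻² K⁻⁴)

T_ss ≈ 451 K

At the subsolar point the surface absorbs S(1−A) and emits σT⁴ per unit area — no factor of 4, since only the local patch is in balance.
T = [2800 × 0.84 / 5.67×10⁻⁸]^(1/4) = (4.15×10¹⁰)^(1/4) = 451 K.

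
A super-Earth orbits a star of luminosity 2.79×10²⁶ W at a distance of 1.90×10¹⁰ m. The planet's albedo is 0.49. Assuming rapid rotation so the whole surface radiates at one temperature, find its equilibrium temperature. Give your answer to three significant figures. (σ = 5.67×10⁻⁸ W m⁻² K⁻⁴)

Flux: S = L/(4πd²) = 2.79×10²⁶/(4π×(1.90×10¹⁰)²) = 6.15×10⁴ W m⁻².
Energy balance: absorbed = emitted ⇒ πR²·S(1−A) = 4πR²·σT_eq⁴, so T_eq⁴ = S(1−A)/(4σ).
T_eq = [6.15×10⁴ × 0.51 / (4 × 5.67×10⁻⁸)]^(1/4) = (1.38×10¹¹)^(1/4) = 610 K.

T_eq ≈ 610 K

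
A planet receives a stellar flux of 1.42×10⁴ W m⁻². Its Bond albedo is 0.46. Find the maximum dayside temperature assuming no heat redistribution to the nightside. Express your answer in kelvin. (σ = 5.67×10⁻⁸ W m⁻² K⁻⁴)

T_ss ≈ 606 K

With no redistribution each surface element balances locally: S(1−A) = σT⁴.
T = [1.42×10⁴ × 0.54 / 5.67×10⁻⁸]^(1/4) = (1.35×10¹¹)^(1/4) = 606 K.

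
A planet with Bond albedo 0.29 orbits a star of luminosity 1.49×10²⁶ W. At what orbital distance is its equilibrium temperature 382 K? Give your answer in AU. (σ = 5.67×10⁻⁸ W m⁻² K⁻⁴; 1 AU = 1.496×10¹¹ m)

From T_eq⁴ = L(1−A)/(16πσd²): d = √[L(1−A)/(16πσT_eq⁴)].
d = √[1.49×10²⁶ × 0.71 / (16π × 5.67×10⁻⁸ × (382)⁴)] = 4.18×10¹⁰ m = 0.279 AU.

d ≈ 0.279 AU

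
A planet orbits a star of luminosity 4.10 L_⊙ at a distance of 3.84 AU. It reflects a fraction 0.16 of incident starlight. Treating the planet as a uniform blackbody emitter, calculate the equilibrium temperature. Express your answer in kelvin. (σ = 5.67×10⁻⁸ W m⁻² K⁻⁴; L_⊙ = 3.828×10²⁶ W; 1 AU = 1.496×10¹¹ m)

d = 3.84 AU = 5.74×10¹¹ m.
L = 4.10 × 3.828×10²⁶ = 1.57×10²⁷ W.
Flux: S = L/(4πd²) = 1.57×10²⁷/(4π×(5.74×10¹¹)²) = 378 W m⁻².
Energy balance: absorbed = emitted ⇒ πR²·S(1−A) = 4πR²·σT_eq⁴, so T_eq⁴ = S(1−A)/(4σ).
T_eq = [378 × 0.84 / (4 × 5.67×10⁻⁸)]^(1/4) = (1.40×10⁹)^(1/4) = 193 K.

T_eq ≈ 193 K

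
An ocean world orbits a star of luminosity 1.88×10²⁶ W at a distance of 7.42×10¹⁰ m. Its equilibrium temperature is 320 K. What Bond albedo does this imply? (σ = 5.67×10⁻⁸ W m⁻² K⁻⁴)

Flux: S = L/(4πd²) = 1.88×10²⁶/(4π×(7.42×10¹⁰)²) = 2720 W m⁻².
From T_eq⁴ = S(1−A)/(4σ): 1−A = 4σT_eq⁴/S.
1−A = 4 × 5.67×10⁻⁸ × (320)⁴ / 2720 = 0.875.

A ≈ 0.12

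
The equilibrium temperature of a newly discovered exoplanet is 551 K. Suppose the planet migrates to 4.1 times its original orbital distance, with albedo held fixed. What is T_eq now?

T_eq ∝ L^(1/4) · d^(−1/2).
T′ = 551 / 4.1^(1/2) = 272 K.

T_eq ≈ 272 K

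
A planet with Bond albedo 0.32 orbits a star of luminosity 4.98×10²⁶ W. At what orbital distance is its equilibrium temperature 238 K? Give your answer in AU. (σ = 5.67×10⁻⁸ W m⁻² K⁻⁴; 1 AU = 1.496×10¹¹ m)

From T_eq⁴ = L(1−A)/(16πσd²): d = √[L(1−A)/(16πσT_eq⁴)].
d = √[4.98×10²⁶ × 0.68 / (16π × 5.67×10⁻⁸ × (238)⁴)] = 1.92×10¹¹ m = 1.29 AU.

d ≈ 1.29 AU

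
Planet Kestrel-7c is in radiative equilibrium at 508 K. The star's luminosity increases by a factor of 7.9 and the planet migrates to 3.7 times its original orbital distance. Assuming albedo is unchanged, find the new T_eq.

T_eq ∝ L^(1/4) · d^(−1/2).
T′ = 508 × 7.9^(1/4) / 3.7^(1/2) = 443 K.

T_eq ≈ 443 K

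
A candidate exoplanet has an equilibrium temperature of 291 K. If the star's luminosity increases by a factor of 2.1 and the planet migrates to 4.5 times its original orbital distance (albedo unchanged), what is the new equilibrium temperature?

T_eq ∝ L^(1/4) · d^(−1/2).
T′ = 291 × 2.1^(1/4) / 4.5^(1/2) = 165 K.

T_eq ≈ 165 K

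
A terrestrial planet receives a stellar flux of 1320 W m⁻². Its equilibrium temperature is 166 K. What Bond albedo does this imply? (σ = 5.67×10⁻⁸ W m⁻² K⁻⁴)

From T_eq⁴ = S(1−A)/(4σ): 1−A = 4σT_eq⁴/S.
1−A = 4 × 5.67×10⁻⁸ × (166)⁴ / 1320 = 0.130.

A ≈ 0.87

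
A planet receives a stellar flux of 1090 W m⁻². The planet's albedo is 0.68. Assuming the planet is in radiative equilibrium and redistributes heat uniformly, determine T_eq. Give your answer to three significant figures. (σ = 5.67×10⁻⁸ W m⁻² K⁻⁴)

T_eq ≈ 198 K

Energy balance: absorbed = emitted ⇒ πR²·S(1−A) = 4πR²·σT_eq⁴, so T_eq⁴ = S(1−A)/(4σ).
T_eq = [1090 × 0.32 / (4 × 5.67×10⁻⁸)]^(1/4) = (1.54×10⁹)^(1/4) = 198 K.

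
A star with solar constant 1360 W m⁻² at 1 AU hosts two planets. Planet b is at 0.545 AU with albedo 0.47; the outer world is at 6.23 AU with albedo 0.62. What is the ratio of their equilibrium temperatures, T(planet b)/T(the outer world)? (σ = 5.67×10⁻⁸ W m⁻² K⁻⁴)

T₁/T₂ ≈ 3.674

T_eq = [S₀(1−A)/(4σd²)]^(1/4), so T ∝ (1−A)^(1/4) / √d.
T₁ = [1360×0.53/(4×5.67×10⁻⁸×0.545²)]^(1/4) = 321.62 K.
T₂ = [1360×0.38/(4×5.67×10⁻⁸×6.23²)]^(1/4) = 87.53 K.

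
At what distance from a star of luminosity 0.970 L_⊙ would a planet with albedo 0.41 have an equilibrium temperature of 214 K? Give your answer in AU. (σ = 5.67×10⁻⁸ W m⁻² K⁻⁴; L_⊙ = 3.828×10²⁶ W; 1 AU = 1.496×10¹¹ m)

d ≈ 1.28 AU

L = 0.970 × 3.828×10²⁶ = 3.71×10²⁶ W.
From T_eq⁴ = L(1−A)/(16πσd²): d = √[L(1−A)/(16πσT_eq⁴)].
d = √[3.71×10²⁶ × 0.59 / (16π × 5.67×10⁻⁸ × (214)⁴)] = 1.91×10¹¹ m = 1.28 AU.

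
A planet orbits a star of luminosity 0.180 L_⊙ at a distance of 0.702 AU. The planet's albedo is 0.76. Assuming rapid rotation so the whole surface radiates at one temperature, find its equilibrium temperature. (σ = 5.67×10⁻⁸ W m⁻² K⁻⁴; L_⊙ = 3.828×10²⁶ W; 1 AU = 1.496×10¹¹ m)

T_eq ≈ 151 K

d = 0.702 AU = 1.05×10¹¹ m.
L = 0.180 × 3.828×10²⁶ = 6.89×10²⁵ W.
Flux: S = L/(4πd²) = 6.89×10²⁵/(4π×(1.05×10¹¹)²) = 497 W m⁻².
Energy balance: absorbed = emitted ⇒ πR²·S(1−A) = 4πR²·σT_eq⁴, so T_eq⁴ = S(1−A)/(4σ).
T_eq = [497 × 0.24 / (4 × 5.67×10⁻⁸)]^(1/4) = (5.26×10⁸)^(1/4) = 151 K.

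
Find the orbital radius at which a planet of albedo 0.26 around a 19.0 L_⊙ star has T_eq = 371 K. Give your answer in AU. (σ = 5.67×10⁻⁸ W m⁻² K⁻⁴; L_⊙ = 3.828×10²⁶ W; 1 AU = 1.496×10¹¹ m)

L = 19.0 × 3.828×10²⁶ = 7.27×10²⁷ W.
From T_eq⁴ = L(1−A)/(16πσd²): d = √[L(1−A)/(16πσT_eq⁴)].
d = √[7.27×10²⁷ × 0.74 / (16π × 5.67×10⁻⁸ × (371)⁴)] = 3.16×10¹¹ m = 2.11 AU.

d ≈ 2.11 AU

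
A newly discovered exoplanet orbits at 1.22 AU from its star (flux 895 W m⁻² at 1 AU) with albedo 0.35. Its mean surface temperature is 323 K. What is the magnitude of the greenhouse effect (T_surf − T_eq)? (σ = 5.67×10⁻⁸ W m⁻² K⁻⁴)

ΔT ≈ 119.3 K

S = 895/1.22² = 601.3 W m⁻².
T_eq = [S(1−A)/(4σ)]^(1/4) = [601.3×0.65/(4×5.67×10⁻⁸)]^(1/4) = 203.7 K.
ΔT = T_surf − T_eq = 323 − 203.7.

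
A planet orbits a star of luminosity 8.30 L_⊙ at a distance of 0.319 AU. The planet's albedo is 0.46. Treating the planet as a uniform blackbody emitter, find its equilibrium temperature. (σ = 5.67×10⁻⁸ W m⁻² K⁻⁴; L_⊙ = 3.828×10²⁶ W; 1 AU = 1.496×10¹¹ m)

T_eq ≈ 717 K

d = 0.319 AU = 4.77×10¹⁰ m.
L = 8.30 × 3.828×10²⁶ = 3.18×10²⁷ W.
Flux: S = L/(4πd²) = 3.18×10²⁷/(4π×(4.77×10¹⁰)²) = 1.11×10⁵ W m⁻².
Energy balance: absorbed = emitted ⇒ πR²·S(1−A) = 4πR²·σT_eq⁴, so T_eq⁴ = S(1−A)/(4σ).
T_eq = [1.11×10⁵ × 0.54 / (4 × 5.67×10⁻⁸)]^(1/4) = (2.64×10¹¹)^(1/4) = 717 K.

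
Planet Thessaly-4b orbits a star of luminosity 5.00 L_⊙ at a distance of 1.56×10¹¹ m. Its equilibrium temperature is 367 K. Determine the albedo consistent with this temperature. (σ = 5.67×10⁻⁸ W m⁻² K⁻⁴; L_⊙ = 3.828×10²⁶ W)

L = 5.00 × 3.828×10²⁶ = 1.91×10²⁷ W.
Flux: S = L/(4πd²) = 1.91×10²⁷/(4π×(1.56×10¹¹)²) = 6260 W m⁻².
From T_eq⁴ = S(1−A)/(4σ): 1−A = 4σT_eq⁴/S.
1−A = 4 × 5.67×10⁻⁸ × (367)⁴ / 6260 = 0.657.

A ≈ 0.34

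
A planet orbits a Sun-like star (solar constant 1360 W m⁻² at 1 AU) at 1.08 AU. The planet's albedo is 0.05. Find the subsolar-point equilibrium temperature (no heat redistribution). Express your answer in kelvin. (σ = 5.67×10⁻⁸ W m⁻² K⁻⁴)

T_ss ≈ 374 K

Flux at 1.08 AU: S = 1360/1.08² = 1170 W m⁻².
At the subsolar point the surface absorbs S(1−A) and emits σT⁴ per unit area — no factor of 4, since only the local patch is in balance.
T = [1170 × 0.95 / 5.67×10⁻⁸]^(1/4) = (1.95×10¹⁰)^(1/4) = 374 K.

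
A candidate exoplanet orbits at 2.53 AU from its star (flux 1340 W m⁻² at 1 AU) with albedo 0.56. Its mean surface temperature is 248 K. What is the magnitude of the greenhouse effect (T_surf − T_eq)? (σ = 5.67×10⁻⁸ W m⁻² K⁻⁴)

ΔT ≈ 106.0 K

S = 1340/2.53² = 209.3 W m⁻².
T_eq = [S(1−A)/(4σ)]^(1/4) = [209.3×0.44/(4×5.67×10⁻⁸)]^(1/4) = 142.0 K.
ΔT = T_surf − T_eq = 248 − 142.0.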